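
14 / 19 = 0.74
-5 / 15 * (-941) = 941 / 3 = 313.67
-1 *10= -10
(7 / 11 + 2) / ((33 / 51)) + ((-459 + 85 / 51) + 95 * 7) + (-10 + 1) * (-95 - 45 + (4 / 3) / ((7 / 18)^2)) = 24766514 / 17787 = 1392.39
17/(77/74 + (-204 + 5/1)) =-1258/14649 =-0.09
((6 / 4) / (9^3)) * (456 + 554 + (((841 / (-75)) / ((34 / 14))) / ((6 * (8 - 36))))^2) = 945724307281 / 455070960000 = 2.08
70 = 70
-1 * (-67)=67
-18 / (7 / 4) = -72 / 7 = -10.29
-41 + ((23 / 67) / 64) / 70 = -12306537 / 300160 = -41.00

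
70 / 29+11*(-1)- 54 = -1815 / 29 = -62.59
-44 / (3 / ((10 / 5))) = -88 / 3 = -29.33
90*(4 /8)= 45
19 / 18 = 1.06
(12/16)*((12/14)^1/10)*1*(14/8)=9/80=0.11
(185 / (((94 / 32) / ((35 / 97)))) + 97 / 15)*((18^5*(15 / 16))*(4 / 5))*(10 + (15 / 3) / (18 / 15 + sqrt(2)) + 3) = 15087996406656 / 159565 + 11787497192700*sqrt(2) / 31913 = 616915917.58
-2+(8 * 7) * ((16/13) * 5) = 342.62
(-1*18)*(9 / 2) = -81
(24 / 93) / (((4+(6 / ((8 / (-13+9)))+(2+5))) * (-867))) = -1 / 26877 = -0.00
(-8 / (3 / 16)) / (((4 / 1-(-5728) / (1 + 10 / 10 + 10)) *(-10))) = 16 / 1805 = 0.01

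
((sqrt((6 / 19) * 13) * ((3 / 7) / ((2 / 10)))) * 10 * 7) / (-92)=-75 * sqrt(1482) / 874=-3.30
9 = 9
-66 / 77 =-6 / 7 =-0.86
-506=-506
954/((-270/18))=-318/5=-63.60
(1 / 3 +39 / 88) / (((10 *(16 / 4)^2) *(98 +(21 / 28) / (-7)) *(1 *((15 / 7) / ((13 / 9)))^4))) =19681013807 / 1922817310920000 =0.00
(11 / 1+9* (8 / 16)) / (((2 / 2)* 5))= 31 / 10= 3.10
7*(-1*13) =-91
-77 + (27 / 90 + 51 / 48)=-6051 / 80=-75.64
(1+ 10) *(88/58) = 16.69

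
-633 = -633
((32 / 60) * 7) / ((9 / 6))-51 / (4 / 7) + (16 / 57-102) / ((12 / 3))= -383693 / 3420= -112.19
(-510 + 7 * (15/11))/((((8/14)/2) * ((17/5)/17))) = -192675/22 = -8757.95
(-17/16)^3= -4913/4096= -1.20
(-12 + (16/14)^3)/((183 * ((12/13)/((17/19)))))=-199121/3577833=-0.06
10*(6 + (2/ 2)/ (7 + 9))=485/ 8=60.62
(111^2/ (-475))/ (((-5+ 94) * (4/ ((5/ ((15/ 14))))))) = -28749/ 84550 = -0.34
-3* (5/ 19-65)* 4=14760/ 19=776.84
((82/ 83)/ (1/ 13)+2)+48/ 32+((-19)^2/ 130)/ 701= 61823904/ 3781895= 16.35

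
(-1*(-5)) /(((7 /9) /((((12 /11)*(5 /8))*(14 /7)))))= 675 /77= 8.77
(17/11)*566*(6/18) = 9622/33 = 291.58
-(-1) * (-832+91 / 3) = -801.67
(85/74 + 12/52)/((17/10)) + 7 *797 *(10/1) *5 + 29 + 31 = 2281471405/8177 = 279010.81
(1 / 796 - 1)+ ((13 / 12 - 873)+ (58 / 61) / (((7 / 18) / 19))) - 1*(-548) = -141970039 / 509838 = -278.46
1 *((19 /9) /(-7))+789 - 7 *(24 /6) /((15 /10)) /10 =786.83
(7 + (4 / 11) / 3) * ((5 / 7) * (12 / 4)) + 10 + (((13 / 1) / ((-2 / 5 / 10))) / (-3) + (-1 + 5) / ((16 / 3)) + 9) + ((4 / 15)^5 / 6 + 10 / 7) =101580992071 / 701662500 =144.77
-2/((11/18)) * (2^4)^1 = -576/11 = -52.36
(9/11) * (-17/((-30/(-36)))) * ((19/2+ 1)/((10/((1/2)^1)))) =-9639/1100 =-8.76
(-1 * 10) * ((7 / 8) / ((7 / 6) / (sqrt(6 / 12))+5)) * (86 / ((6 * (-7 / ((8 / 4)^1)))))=3225 / 401 -1505 * sqrt(2) / 802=5.39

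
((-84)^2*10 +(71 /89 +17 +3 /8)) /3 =23526.06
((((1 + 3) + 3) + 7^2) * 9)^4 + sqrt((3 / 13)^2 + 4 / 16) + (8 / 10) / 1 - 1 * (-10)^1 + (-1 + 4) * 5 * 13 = 64524128462.35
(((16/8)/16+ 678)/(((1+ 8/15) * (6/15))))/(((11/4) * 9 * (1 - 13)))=-135625/36432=-3.72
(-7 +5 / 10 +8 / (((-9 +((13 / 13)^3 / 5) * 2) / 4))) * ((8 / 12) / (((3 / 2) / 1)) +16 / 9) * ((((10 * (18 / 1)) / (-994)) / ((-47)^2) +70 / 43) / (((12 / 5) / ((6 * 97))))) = -54601885201000 / 6089901531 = -8965.97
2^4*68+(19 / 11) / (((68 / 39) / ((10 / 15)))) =407159 / 374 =1088.66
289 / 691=0.42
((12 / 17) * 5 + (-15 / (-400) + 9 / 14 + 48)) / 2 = 497037 / 19040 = 26.10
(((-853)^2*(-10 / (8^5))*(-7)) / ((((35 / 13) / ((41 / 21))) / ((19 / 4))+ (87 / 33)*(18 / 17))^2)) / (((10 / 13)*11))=21586965752899676129 / 1116070206946541568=19.34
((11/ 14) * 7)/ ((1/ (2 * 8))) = 88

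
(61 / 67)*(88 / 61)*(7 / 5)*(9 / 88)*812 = 51156 / 335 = 152.70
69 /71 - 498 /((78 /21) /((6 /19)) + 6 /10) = -1811514 /46079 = -39.31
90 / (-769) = -90 / 769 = -0.12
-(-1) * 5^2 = 25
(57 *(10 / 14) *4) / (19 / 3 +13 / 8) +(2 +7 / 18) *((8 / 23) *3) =2117804 / 92253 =22.96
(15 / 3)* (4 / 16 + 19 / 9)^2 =36125 / 1296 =27.87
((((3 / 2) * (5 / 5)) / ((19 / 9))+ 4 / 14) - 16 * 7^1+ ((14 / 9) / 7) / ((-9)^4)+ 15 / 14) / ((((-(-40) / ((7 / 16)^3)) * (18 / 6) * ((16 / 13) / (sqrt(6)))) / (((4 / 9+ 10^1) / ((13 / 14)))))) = -13918148582723 * sqrt(6) / 19852254904320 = -1.72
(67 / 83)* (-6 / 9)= -134 / 249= -0.54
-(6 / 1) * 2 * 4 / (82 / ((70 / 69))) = -560 / 943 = -0.59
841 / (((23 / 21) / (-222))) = -3920742 / 23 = -170467.04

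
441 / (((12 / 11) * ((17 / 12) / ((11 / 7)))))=7623 / 17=448.41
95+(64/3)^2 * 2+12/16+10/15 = 36239/36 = 1006.64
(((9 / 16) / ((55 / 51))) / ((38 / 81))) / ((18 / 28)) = 28917 / 16720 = 1.73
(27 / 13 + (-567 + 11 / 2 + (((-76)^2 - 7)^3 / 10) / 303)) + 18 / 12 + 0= 831993418109 / 13130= 63365835.35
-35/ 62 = -0.56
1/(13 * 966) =1/12558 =0.00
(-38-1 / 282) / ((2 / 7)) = -75019 / 564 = -133.01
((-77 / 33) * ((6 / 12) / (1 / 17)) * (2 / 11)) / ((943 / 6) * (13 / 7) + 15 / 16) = -13328 / 1082257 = -0.01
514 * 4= 2056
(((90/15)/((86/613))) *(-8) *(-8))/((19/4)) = 470784/817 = 576.24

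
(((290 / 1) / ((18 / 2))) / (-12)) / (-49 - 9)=5 / 108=0.05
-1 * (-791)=791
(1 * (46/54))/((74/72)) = 0.83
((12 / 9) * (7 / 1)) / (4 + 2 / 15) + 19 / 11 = 1359 / 341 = 3.99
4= 4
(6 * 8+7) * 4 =220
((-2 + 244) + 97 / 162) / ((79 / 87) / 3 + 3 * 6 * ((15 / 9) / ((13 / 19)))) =14816477 / 2696346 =5.50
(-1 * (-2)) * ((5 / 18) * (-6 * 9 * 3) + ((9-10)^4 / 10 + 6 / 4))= -434 / 5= -86.80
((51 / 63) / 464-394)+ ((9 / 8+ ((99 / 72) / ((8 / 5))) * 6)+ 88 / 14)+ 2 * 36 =-6030197 / 19488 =-309.43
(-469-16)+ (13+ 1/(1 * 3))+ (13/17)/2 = -48071/102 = -471.28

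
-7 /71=-0.10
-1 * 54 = -54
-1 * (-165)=165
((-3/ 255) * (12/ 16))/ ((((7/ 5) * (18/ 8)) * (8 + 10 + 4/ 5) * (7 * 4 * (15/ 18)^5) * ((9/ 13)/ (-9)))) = 4212/ 24469375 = 0.00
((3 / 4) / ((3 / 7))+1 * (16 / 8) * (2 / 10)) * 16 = 172 / 5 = 34.40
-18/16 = -9/8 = -1.12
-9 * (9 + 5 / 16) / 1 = -1341 / 16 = -83.81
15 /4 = 3.75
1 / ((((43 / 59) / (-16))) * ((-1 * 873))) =944 / 37539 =0.03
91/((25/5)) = 91/5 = 18.20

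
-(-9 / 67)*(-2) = -18 / 67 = -0.27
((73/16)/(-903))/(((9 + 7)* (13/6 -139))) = 73/31631488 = 0.00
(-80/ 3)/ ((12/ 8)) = -17.78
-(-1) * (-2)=-2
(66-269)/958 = -0.21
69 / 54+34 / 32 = 337 / 144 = 2.34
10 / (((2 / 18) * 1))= 90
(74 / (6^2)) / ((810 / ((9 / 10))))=37 / 16200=0.00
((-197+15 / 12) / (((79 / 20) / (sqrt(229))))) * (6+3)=-35235 * sqrt(229) / 79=-6749.40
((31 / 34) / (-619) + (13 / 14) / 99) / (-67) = -57658 / 488593413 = -0.00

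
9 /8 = 1.12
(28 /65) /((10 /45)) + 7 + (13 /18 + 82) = 107243 /1170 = 91.66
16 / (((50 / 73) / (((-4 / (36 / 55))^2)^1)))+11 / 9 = 70763 / 81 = 873.62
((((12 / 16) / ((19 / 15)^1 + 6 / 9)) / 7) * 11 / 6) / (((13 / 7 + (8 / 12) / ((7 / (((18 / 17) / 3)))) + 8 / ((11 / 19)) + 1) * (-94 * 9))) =-10285 / 1430953728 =-0.00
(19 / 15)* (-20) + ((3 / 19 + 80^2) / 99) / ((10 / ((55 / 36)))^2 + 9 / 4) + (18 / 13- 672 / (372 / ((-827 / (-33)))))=-1121468305394 / 16544288475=-67.79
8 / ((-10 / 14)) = -56 / 5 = -11.20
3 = 3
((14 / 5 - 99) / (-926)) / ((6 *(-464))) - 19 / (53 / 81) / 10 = -1983784181 / 683165760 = -2.90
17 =17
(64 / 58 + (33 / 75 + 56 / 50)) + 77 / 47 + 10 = 487332 / 34075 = 14.30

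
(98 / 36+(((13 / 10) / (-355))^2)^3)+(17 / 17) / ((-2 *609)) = 9951790807112696318580043 / 3656862792557296875000000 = 2.72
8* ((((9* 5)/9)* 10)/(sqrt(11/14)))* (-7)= -2800* sqrt(154)/11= -3158.83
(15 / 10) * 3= 9 / 2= 4.50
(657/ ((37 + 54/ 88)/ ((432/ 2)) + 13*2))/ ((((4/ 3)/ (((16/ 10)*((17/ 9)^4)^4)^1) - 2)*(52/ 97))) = -14736565469154864589494684048/ 629445302981483653002018863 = -23.41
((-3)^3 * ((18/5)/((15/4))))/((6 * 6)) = -18/25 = -0.72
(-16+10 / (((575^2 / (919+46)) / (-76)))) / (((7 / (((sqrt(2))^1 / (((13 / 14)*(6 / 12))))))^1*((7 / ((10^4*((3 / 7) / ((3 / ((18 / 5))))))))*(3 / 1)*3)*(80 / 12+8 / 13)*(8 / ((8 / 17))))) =-115649280*sqrt(2) / 31286647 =-5.23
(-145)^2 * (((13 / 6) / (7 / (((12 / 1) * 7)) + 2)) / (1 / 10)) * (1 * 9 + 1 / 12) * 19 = 113211215 / 3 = 37737071.67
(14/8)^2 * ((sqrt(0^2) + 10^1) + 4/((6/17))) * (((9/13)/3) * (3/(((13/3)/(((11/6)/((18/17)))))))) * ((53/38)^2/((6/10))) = 58.60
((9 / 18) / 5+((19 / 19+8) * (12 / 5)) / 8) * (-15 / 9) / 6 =-7 / 9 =-0.78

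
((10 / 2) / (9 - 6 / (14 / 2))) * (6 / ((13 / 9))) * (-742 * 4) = -1869840 / 247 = -7570.20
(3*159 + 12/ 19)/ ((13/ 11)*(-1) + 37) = 99825/ 7486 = 13.33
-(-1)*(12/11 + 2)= 34/11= 3.09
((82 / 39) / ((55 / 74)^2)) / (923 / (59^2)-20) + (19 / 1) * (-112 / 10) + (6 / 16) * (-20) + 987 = 12424357956121 / 16209057150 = 766.51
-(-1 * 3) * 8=24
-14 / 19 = -0.74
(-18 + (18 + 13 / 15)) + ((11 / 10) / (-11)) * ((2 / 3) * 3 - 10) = 5 / 3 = 1.67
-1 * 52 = -52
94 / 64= 47 / 32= 1.47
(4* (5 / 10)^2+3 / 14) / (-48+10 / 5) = -17 / 644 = -0.03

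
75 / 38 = 1.97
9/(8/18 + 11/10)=810/139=5.83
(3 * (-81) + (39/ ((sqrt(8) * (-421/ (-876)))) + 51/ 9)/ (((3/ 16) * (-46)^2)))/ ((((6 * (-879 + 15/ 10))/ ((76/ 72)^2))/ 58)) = 2422222999/ 812159946 - 1528474 * sqrt(2)/ 2435322915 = 2.98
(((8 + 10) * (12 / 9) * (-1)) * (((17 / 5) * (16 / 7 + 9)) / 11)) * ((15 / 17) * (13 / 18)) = -4108 / 77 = -53.35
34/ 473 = 0.07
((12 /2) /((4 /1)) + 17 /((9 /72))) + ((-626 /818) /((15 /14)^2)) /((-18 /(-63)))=24877439 /184050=135.17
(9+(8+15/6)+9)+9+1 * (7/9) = 689/18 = 38.28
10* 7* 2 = 140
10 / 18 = 5 / 9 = 0.56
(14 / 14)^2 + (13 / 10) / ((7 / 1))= 83 / 70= 1.19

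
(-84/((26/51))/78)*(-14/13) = 4998/2197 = 2.27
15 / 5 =3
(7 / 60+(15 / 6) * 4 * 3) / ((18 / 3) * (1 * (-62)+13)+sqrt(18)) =-0.10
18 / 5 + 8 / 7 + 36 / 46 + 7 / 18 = 85699 / 14490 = 5.91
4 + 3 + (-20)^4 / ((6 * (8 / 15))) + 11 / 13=50007.85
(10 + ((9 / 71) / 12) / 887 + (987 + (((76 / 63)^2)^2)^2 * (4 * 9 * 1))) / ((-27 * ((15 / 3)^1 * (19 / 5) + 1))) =-8046517220198513357983 / 3750745577737840804080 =-2.15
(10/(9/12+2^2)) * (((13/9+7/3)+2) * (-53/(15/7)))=-154336/513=-300.85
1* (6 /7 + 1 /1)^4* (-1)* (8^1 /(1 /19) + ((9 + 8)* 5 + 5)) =-6911762 /2401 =-2878.70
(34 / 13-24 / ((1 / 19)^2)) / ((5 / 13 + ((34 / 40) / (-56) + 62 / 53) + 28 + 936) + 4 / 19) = -126992528320 / 14159745933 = -8.97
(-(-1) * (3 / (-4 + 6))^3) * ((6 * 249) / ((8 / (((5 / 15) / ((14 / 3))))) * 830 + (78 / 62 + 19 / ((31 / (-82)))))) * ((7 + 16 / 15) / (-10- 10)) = -813483 / 37164400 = -0.02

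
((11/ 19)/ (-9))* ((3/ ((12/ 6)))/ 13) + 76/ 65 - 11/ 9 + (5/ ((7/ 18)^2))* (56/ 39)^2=19681741/ 288990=68.11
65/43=1.51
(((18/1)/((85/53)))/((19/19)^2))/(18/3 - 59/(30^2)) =171720/90797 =1.89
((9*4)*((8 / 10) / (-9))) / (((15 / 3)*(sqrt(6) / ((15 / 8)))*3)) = -sqrt(6) / 15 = -0.16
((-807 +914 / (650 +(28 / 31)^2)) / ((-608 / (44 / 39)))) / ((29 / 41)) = 56808736171 / 26879902452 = 2.11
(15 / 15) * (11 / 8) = 11 / 8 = 1.38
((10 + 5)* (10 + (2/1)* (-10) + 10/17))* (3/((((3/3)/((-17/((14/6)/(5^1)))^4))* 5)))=-358157700000/2401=-149170220.74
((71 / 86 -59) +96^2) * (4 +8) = 109893.91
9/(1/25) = 225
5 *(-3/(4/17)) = -255/4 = -63.75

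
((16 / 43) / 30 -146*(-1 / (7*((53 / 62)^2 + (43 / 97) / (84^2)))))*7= 12393242846152 / 62008196655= 199.86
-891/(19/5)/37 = -6.34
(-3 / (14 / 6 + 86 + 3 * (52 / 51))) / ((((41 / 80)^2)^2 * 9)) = -696320000 / 13170872021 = -0.05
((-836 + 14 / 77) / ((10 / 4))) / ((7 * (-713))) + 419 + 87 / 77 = 115346138 / 274505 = 420.20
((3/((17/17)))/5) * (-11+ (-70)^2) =14667/5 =2933.40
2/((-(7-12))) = 2/5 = 0.40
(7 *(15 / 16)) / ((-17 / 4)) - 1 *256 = -17513 / 68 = -257.54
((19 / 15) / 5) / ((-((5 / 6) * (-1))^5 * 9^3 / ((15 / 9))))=608 / 421875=0.00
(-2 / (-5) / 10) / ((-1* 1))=-1 / 25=-0.04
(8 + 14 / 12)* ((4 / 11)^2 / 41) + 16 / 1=21688 / 1353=16.03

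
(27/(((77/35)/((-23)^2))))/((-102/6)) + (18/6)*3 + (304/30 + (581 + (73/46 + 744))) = 124361939/129030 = 963.82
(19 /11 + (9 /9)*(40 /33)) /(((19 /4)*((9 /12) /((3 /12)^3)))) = 97 /7524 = 0.01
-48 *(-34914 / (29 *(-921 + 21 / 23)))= -6424176 / 102283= -62.81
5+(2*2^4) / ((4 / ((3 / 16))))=13 / 2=6.50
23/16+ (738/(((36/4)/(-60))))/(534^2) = 539989/380208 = 1.42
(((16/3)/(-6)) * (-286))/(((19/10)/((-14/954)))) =-160160/81567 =-1.96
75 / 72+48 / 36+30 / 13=487 / 104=4.68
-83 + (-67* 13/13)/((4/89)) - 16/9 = -56719/36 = -1575.53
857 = 857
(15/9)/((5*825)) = 1/2475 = 0.00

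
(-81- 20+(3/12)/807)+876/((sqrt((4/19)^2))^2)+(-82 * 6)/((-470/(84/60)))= 37294098583/1896450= 19665.22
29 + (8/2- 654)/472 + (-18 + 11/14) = 17195/1652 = 10.41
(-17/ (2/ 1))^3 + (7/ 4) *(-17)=-5151/ 8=-643.88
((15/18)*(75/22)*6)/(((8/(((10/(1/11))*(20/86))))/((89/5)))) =970.20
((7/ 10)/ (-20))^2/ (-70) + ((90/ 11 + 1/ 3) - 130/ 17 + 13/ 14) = 2822172511/ 1570800000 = 1.80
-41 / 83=-0.49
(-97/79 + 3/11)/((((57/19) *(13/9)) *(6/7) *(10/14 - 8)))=20335/576147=0.04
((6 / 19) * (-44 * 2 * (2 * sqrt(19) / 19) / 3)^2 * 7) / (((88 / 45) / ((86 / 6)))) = 1059520 / 361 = 2934.96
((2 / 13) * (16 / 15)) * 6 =64 / 65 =0.98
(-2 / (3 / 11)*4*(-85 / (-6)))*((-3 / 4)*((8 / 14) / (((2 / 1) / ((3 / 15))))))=374 / 21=17.81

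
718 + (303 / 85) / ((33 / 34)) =39692 / 55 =721.67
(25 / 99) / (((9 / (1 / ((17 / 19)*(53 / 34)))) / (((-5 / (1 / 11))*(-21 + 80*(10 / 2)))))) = -419.35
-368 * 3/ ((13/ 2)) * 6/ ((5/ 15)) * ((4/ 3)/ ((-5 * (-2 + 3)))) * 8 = 423936/ 65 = 6522.09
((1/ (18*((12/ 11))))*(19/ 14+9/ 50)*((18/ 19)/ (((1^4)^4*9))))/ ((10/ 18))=2959/ 199500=0.01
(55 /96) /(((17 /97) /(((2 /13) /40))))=1067 /84864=0.01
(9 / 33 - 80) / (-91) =877 / 1001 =0.88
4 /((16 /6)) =3 /2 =1.50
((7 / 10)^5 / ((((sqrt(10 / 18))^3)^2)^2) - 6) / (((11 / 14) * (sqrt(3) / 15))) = -3101497791 * sqrt(3) / 1718750000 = -3.13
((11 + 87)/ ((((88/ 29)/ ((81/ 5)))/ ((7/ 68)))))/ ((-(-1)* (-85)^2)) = 0.01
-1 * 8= -8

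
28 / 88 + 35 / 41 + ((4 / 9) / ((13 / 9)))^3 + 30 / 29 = 128469573 / 57469126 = 2.24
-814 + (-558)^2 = 310550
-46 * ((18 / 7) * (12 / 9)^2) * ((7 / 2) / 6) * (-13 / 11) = 4784 / 33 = 144.97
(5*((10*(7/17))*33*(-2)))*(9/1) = -207900/17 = -12229.41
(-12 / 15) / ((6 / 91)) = -182 / 15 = -12.13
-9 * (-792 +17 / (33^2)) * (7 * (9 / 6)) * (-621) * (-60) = 2788632473.80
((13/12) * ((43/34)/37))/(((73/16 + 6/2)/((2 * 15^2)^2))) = 75465000/76109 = 991.54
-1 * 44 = -44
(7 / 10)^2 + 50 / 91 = 9459 / 9100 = 1.04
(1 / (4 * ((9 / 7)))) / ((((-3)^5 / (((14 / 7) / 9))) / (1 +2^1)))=-7 / 13122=-0.00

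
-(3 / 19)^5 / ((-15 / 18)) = 1458 / 12380495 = 0.00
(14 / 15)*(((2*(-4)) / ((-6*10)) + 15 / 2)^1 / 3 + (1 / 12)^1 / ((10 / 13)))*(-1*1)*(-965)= 258041 / 108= 2389.27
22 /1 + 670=692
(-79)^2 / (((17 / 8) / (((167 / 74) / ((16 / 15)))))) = 15633705 / 2516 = 6213.71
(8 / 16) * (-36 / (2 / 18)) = -162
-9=-9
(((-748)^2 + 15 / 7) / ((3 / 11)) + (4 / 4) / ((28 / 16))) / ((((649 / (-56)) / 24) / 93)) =-395106278.46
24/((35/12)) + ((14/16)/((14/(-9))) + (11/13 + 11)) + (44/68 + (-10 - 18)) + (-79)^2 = 771415793/123760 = 6233.16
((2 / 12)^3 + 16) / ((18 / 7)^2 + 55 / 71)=2.17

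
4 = 4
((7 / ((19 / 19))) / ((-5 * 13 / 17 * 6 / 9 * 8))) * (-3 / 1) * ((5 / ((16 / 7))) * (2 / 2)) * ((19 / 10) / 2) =142443 / 66560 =2.14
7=7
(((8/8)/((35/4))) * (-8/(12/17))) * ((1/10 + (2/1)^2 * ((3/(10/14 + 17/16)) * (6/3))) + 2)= -100572/4975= -20.22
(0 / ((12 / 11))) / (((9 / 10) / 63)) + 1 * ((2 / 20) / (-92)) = -1 / 920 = -0.00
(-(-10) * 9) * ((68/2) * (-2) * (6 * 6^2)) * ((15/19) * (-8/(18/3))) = 26438400/19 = 1391494.74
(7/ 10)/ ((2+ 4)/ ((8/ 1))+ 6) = 14/ 135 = 0.10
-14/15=-0.93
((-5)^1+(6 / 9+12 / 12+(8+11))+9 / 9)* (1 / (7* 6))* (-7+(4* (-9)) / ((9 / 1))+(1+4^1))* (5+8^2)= -1150 / 7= -164.29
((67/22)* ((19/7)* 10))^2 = 40513225/5929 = 6833.06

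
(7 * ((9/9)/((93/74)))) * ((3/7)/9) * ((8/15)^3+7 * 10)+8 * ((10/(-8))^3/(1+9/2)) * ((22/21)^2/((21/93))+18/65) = 4.01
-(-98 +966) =-868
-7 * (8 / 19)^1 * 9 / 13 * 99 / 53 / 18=-2772 / 13091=-0.21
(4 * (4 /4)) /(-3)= -1.33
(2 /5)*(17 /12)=17 /30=0.57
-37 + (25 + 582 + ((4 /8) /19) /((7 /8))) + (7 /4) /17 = 5156283 /9044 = 570.13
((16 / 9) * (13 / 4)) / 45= 52 / 405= 0.13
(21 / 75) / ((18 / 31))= 217 / 450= 0.48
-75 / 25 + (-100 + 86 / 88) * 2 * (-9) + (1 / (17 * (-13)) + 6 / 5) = 43286497 / 24310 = 1780.60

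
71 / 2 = 35.50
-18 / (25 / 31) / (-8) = 279 / 100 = 2.79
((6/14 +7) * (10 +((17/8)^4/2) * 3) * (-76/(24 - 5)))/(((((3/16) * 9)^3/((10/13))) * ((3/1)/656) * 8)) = -2181088480/413343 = -5276.70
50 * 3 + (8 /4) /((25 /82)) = 3914 /25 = 156.56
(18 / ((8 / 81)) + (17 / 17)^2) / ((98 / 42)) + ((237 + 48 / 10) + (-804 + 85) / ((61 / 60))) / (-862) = 291056859 / 3680740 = 79.08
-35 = -35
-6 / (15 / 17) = -34 / 5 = -6.80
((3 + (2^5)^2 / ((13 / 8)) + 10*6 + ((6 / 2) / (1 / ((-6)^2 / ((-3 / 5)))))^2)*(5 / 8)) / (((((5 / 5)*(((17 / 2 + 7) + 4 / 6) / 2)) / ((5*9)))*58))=290392425 / 146276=1985.24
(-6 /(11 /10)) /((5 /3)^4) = -0.71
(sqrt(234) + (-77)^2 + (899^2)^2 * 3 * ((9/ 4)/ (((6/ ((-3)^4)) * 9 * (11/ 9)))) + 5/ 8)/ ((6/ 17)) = 17 * sqrt(26)/ 2 + 1011871188281039/ 66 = 15331381640665.14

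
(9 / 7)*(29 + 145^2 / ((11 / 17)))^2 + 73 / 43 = 49528557872263 / 36421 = 1359890114.83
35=35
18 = 18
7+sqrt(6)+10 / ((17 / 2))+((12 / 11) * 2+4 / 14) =sqrt(6)+13933 / 1309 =13.09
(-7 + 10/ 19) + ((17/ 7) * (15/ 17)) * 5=564/ 133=4.24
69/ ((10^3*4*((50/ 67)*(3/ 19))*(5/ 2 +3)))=29279/ 1100000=0.03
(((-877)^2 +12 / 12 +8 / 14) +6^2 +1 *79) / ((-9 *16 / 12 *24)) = -5384719 / 2016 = -2670.99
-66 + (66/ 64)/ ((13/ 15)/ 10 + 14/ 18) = -403359/ 6224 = -64.81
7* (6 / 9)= 14 / 3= 4.67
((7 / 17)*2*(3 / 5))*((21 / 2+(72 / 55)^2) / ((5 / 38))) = 58966614 / 1285625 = 45.87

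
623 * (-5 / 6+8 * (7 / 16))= 4984 / 3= 1661.33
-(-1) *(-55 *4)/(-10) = 22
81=81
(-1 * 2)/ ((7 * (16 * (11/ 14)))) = -1/ 44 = -0.02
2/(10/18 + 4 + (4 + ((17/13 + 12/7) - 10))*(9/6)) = 3276/145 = 22.59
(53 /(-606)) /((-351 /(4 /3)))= 0.00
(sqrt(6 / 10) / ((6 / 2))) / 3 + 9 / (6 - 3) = sqrt(15) / 45 + 3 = 3.09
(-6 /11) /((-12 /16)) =8 /11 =0.73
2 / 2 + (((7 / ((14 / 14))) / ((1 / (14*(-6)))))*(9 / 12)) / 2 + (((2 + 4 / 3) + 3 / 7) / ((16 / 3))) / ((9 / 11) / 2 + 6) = -1732303 / 7896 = -219.39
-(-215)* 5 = 1075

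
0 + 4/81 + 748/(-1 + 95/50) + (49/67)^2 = 302411917/363609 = 831.70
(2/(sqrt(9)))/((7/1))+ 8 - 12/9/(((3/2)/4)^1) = 286/63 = 4.54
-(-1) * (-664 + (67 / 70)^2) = -3249111 / 4900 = -663.08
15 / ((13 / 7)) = 8.08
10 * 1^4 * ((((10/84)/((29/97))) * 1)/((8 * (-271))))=-2425/1320312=-0.00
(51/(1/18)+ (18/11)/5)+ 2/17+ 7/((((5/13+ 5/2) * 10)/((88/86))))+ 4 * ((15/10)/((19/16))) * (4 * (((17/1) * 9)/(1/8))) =1469908383362/57292125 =25656.38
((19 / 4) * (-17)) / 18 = -4.49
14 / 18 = 7 / 9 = 0.78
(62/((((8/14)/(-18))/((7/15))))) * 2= -9114/5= -1822.80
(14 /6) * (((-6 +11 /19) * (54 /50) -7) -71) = -195.66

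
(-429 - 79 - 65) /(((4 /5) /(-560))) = 401100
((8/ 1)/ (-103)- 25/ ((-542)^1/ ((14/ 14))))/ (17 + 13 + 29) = -1761/ 3293734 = -0.00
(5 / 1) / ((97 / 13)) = 65 / 97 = 0.67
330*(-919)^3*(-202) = 51738262922940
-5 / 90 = -1 / 18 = -0.06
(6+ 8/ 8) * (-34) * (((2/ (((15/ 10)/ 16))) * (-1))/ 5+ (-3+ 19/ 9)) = 55216/ 45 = 1227.02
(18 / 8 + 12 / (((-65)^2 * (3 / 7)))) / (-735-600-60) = -38137 / 23575500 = -0.00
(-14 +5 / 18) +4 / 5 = -1163 / 90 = -12.92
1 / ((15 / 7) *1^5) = 7 / 15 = 0.47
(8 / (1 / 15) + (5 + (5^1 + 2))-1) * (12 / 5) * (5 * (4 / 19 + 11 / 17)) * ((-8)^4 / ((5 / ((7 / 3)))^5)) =9992201977856 / 81759375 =122214.75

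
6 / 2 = 3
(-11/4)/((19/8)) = -22/19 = -1.16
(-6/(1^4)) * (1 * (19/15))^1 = -38/5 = -7.60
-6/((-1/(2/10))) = 6/5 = 1.20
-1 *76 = -76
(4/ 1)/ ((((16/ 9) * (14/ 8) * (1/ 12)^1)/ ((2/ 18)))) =12/ 7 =1.71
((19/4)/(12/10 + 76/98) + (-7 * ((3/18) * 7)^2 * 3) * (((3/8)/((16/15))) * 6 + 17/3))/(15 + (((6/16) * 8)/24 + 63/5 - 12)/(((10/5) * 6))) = -306468295/20993016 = -14.60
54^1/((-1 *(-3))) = 18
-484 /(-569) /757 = 484 /430733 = 0.00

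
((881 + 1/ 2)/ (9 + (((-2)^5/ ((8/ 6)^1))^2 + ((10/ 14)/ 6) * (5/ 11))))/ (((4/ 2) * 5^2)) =407253/ 13514750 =0.03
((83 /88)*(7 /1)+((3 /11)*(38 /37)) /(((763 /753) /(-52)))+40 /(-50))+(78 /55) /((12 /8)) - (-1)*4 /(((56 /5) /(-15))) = -161278021 /12421640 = -12.98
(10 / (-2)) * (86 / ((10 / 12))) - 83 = -599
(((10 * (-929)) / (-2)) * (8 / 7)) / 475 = 7432 / 665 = 11.18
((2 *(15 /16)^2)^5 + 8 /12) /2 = 1798670648611 /206158430208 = 8.72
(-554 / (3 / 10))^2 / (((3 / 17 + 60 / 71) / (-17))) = -629760940400 / 11097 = -56750557.84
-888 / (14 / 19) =-8436 / 7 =-1205.14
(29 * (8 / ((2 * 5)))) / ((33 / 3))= 116 / 55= 2.11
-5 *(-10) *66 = 3300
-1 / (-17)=1 / 17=0.06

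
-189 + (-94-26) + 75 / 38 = -11667 / 38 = -307.03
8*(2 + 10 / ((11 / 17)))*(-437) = -671232 / 11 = -61021.09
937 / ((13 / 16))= 14992 / 13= 1153.23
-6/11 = -0.55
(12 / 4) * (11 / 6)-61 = -111 / 2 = -55.50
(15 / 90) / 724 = 1 / 4344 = 0.00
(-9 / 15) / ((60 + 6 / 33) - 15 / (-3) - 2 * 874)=33 / 92555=0.00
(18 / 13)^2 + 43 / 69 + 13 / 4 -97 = -4254383 / 46644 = -91.21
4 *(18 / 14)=5.14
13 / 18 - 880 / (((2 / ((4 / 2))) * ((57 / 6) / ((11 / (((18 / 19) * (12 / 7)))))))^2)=-651137 / 1458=-446.60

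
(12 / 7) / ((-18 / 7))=-2 / 3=-0.67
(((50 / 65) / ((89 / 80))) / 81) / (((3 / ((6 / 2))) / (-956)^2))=7801.67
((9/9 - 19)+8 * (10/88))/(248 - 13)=-4/55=-0.07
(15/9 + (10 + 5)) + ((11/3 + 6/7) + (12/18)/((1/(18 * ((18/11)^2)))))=135493/2541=53.32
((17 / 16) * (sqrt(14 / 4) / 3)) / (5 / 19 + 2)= 323 * sqrt(14) / 4128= 0.29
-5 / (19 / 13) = -65 / 19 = -3.42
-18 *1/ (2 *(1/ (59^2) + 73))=-31329/ 254114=-0.12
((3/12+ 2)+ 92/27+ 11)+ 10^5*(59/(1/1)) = 637201799/108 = 5900016.66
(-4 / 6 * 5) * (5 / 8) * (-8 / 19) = 50 / 57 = 0.88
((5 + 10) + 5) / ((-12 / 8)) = -40 / 3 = -13.33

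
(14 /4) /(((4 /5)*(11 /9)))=315 /88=3.58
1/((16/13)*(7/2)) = 13/56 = 0.23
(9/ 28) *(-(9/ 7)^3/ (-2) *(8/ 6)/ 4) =0.11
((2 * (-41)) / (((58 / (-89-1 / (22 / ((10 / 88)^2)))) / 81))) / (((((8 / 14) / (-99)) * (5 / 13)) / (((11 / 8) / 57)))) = -3436785499329 / 31032320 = -110748.58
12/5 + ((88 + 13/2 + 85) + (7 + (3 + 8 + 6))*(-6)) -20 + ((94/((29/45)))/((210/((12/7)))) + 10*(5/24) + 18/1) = 3339979/85260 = 39.17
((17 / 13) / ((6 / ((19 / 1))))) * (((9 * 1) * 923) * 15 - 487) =20045057 / 39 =513975.82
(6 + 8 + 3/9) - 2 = 12.33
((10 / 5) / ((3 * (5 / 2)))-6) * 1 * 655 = -11266 / 3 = -3755.33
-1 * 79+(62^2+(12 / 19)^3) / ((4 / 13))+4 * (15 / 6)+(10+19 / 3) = 256001587 / 20577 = 12441.15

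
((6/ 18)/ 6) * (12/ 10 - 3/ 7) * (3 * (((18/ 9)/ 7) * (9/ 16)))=81/ 3920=0.02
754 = 754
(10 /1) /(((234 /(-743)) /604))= -2243860 /117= -19178.29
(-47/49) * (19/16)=-893/784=-1.14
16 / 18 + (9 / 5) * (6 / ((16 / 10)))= 275 / 36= 7.64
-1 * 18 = -18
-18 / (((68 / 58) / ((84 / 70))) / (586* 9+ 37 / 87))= -1651950 / 17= -97173.53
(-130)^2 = 16900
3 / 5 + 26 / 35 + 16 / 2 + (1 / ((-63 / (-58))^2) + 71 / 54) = 456643 / 39690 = 11.51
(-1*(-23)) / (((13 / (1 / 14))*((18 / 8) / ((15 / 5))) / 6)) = 92 / 91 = 1.01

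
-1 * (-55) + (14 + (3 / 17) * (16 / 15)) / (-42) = 32524 / 595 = 54.66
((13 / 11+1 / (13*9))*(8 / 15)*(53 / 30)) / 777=324784 / 224999775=0.00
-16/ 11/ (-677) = 16/ 7447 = 0.00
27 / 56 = 0.48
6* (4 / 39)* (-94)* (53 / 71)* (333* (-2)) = 26544096 / 923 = 28758.50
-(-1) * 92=92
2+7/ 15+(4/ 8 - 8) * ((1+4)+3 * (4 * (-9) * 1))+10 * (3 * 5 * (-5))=749/ 30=24.97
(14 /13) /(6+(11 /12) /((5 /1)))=120 /689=0.17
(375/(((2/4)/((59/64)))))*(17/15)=25075/32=783.59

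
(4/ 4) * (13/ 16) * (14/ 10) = 91/ 80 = 1.14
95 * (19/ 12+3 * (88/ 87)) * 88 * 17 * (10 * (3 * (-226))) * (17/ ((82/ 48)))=-52647734356800/ 1189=-44279002823.21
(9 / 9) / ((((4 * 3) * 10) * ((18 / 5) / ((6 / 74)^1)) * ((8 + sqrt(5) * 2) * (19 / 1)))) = 1 / 556776 - sqrt(5) / 2227104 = 0.00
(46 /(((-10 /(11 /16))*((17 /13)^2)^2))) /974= -7225933 /6507956320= -0.00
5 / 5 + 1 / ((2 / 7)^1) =9 / 2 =4.50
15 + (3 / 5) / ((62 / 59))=4827 / 310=15.57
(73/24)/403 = 73/9672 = 0.01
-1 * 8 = -8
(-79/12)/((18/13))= -1027/216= -4.75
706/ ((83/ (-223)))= -157438/ 83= -1896.84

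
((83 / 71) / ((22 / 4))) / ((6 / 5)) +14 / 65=59777 / 152295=0.39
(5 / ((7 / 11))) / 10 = 11 / 14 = 0.79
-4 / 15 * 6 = -1.60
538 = 538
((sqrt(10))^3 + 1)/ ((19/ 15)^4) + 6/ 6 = 180946/ 130321 + 506250*sqrt(10)/ 130321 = 13.67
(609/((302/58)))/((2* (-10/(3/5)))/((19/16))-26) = -1006677/465382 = -2.16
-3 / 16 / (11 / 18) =-27 / 88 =-0.31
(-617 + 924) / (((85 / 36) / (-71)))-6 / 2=-784947 / 85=-9234.67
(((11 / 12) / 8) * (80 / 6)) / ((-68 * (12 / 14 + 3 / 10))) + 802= 79511563 / 99144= 801.98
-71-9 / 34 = -2423 / 34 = -71.26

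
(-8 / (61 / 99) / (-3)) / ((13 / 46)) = 12144 / 793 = 15.31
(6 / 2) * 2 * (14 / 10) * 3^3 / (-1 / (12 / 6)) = -2268 / 5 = -453.60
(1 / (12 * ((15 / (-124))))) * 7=-217 / 45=-4.82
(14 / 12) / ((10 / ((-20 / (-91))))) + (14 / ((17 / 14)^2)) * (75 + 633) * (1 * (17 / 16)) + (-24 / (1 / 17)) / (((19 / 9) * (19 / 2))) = 1704637403 / 239343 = 7122.15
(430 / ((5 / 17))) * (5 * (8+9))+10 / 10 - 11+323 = 124583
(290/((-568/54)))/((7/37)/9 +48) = -1303695/2270722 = -0.57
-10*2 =-20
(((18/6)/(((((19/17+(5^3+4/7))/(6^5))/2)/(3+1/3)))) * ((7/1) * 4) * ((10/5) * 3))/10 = 77728896/3769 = 20623.21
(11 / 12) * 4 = 11 / 3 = 3.67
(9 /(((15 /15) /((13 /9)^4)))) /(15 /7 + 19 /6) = 399854 /54189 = 7.38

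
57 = 57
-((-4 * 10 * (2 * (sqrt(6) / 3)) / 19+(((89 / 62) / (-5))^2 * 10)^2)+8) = -801559041 / 92352100+80 * sqrt(6) / 57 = -5.24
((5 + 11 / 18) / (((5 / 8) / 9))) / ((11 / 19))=7676 / 55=139.56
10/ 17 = 0.59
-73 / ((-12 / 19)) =115.58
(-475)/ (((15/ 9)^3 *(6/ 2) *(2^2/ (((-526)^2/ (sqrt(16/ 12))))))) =-11827899 *sqrt(3)/ 10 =-2048652.20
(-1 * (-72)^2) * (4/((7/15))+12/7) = -373248/7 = -53321.14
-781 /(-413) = 781 /413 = 1.89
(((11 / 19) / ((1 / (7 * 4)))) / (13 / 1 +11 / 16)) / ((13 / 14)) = 68992 / 54093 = 1.28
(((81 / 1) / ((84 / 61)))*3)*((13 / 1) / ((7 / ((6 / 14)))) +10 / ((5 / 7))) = 3582225 / 1372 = 2610.95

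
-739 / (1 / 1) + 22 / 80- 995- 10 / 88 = -762889 / 440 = -1733.84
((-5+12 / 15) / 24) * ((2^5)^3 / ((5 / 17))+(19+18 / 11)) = -42901257 / 2200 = -19500.57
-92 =-92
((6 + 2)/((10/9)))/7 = 36/35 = 1.03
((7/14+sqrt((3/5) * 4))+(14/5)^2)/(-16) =-417/800 - sqrt(15)/40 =-0.62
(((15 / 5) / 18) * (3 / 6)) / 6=1 / 72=0.01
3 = 3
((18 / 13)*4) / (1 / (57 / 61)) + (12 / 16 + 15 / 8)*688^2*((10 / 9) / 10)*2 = 656895448 / 2379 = 276122.51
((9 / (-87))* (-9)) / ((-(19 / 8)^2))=-1728 / 10469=-0.17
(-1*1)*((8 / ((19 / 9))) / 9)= -8 / 19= -0.42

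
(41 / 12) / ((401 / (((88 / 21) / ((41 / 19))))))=418 / 25263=0.02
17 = 17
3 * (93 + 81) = 522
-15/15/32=-1/32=-0.03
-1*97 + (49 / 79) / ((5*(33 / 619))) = -1234064 / 13035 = -94.67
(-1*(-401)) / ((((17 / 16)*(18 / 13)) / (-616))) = -25689664 / 153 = -167906.30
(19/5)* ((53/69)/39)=1007/13455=0.07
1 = 1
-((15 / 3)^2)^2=-625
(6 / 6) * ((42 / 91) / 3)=2 / 13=0.15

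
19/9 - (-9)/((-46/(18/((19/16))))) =-0.85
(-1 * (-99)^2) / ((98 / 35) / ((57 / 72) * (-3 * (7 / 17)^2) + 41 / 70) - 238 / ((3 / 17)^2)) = 435487833 / 338897006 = 1.29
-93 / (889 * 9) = -31 / 2667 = -0.01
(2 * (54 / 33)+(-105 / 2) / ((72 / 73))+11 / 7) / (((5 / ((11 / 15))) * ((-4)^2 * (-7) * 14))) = 178831 / 39513600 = 0.00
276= 276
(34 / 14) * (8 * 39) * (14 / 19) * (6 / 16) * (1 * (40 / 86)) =79560 / 817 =97.38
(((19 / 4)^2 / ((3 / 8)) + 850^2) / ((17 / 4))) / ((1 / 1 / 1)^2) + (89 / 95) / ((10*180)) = 494231155513 / 2907000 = 170014.16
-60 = -60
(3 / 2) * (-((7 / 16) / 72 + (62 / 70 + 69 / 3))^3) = -893938565263576013 / 43698880512000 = -20456.78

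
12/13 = 0.92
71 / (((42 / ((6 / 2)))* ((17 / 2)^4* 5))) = 568 / 2923235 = 0.00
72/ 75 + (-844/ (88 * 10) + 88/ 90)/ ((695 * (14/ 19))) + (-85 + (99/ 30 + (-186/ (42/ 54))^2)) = 57108.57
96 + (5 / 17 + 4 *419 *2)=58621 / 17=3448.29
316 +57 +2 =375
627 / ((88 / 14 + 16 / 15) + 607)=65835 / 64507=1.02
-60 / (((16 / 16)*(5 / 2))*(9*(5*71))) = -8 / 1065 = -0.01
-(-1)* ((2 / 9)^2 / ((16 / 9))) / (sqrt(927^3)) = sqrt(103) / 10311948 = 0.00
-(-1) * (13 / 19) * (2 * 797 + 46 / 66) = 684125 / 627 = 1091.11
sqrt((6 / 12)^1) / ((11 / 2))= sqrt(2) / 11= 0.13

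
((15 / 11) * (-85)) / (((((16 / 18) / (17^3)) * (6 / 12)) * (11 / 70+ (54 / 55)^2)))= -108525099375 / 94958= -1142874.74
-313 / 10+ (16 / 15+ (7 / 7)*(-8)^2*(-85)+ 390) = -5080.23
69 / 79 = 0.87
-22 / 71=-0.31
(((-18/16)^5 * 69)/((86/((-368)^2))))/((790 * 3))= -82.62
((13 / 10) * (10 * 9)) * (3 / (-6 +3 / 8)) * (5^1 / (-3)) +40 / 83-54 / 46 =197215 / 1909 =103.31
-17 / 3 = -5.67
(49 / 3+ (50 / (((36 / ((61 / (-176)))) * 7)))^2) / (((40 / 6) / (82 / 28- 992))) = -111255801776351 / 45898997760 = -2423.93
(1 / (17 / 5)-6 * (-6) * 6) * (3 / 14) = 11031 / 238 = 46.35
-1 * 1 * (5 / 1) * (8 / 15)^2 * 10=-128 / 9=-14.22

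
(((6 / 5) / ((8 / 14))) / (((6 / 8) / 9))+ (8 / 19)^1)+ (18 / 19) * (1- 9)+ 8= 2474 / 95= 26.04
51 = 51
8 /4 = 2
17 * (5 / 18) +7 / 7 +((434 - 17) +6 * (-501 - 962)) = -150395 / 18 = -8355.28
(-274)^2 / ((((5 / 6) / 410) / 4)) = 147749568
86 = 86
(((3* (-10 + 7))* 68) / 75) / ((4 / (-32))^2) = -13056 / 25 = -522.24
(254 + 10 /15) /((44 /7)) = 40.52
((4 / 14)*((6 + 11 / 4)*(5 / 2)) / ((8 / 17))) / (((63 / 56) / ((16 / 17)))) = 11.11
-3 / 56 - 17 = -955 / 56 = -17.05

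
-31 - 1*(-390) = 359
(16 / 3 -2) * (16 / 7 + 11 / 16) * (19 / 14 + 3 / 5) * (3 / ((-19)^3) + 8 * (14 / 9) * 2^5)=124609346401 / 16132368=7724.18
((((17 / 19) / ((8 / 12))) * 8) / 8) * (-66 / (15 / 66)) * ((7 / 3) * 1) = -86394 / 95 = -909.41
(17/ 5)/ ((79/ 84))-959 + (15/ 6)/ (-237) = -2264287/ 2370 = -955.40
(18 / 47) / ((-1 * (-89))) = 18 / 4183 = 0.00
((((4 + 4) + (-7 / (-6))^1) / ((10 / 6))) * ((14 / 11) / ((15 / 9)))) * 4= 84 / 5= 16.80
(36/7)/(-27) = -4/21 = -0.19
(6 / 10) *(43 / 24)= 43 / 40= 1.08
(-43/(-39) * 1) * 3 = 3.31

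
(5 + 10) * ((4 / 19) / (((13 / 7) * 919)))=420 / 226993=0.00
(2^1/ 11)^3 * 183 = 1464/ 1331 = 1.10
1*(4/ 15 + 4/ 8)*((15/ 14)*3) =69/ 28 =2.46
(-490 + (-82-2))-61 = -635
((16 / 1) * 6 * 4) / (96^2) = 1 / 24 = 0.04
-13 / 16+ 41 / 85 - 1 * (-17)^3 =6681231 / 1360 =4912.67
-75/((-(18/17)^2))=7225/108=66.90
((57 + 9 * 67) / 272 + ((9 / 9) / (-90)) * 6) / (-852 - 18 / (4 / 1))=-2407 / 873630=-0.00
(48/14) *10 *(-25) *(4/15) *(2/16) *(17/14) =-1700/49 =-34.69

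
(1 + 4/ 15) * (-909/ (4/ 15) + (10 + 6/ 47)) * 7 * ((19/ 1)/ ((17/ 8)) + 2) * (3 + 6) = -23709183687/ 7990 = -2967357.16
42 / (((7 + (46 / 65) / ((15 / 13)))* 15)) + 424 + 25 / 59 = 14310801 / 33689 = 424.79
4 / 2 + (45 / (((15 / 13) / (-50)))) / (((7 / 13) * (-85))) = 5308 / 119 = 44.61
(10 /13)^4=10000 /28561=0.35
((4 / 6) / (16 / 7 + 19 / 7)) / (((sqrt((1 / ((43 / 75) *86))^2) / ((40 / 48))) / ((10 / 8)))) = 1849 / 270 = 6.85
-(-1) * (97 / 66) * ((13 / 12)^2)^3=468200473 / 197074944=2.38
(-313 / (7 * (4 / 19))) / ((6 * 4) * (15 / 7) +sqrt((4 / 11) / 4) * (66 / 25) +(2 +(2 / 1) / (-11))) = -41907765625 / 10503902116 +377783175 * sqrt(11) / 21007804232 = -3.93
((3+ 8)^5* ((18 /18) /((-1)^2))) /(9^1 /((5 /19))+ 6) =805255 /201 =4006.24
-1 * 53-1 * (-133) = 80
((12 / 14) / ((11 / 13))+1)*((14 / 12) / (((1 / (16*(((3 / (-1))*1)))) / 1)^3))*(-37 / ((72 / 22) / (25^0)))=2936320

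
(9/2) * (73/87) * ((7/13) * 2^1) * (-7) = -28.46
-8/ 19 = -0.42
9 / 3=3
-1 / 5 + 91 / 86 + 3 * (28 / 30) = 1573 / 430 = 3.66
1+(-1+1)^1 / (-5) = 1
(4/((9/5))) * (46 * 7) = 6440/9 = 715.56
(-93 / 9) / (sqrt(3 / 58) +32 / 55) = -3164480 / 150951 +93775 * sqrt(174) / 150951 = -12.77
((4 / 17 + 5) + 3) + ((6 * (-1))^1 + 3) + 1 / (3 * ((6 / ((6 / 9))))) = 2420 / 459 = 5.27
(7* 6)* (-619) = -25998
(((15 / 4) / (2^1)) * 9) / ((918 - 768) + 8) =135 / 1264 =0.11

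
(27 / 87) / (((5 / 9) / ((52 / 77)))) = 4212 / 11165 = 0.38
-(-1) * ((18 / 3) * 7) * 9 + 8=386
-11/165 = -1/15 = -0.07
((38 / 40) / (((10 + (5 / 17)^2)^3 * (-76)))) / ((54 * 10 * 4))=-24137569 / 4280154199200000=-0.00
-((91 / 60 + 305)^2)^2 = -114398775942512161 / 12960000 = -8827066044.95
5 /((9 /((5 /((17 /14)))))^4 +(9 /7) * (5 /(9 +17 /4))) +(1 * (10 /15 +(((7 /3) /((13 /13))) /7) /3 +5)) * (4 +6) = 573358368680 /9886802631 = 57.99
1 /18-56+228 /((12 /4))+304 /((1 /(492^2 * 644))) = 853025790313 /18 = 47390321684.06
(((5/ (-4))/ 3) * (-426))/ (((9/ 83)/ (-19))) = -559835/ 18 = -31101.94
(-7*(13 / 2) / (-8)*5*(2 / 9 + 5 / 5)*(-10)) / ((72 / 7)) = -175175 / 5184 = -33.79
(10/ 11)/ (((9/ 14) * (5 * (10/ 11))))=0.31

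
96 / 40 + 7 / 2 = 5.90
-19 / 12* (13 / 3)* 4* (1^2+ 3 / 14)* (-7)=4199 / 18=233.28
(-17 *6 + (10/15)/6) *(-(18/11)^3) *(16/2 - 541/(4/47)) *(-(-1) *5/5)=-3772528830/1331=-2834356.75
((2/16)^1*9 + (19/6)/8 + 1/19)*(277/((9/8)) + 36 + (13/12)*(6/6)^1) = 14635565/32832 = 445.77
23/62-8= -473/62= -7.63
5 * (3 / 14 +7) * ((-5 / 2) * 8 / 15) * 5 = -5050 / 21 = -240.48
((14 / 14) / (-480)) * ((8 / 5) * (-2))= 1 / 150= 0.01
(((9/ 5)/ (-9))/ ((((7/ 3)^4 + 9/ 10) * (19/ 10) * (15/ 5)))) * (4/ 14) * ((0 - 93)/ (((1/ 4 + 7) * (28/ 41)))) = 4118040/ 667928261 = 0.01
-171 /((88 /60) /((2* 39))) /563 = -100035 /6193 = -16.15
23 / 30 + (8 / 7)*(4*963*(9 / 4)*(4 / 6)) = 1386881 / 210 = 6604.20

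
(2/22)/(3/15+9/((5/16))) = 1/319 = 0.00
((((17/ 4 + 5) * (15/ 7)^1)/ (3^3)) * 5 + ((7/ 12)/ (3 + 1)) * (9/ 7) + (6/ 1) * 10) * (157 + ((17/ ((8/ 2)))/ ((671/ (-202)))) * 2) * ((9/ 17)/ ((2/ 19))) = 63370314965/ 1277584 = 49601.68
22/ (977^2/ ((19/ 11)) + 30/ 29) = 12122/ 304495321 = 0.00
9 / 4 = 2.25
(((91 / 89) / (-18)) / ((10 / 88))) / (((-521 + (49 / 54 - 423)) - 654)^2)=-648648 / 3309845496805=-0.00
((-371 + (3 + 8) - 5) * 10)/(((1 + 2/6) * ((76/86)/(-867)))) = 204113475/76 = 2685703.62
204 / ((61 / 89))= 297.64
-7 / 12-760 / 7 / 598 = -19211 / 25116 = -0.76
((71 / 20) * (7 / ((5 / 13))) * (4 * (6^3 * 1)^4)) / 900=390671963136 / 625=625075141.02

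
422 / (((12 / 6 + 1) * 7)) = 422 / 21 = 20.10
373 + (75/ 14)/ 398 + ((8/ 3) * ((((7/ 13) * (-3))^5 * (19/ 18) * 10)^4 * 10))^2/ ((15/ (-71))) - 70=-223736179644381224989207238755990031642805211019671403975321061330009/ 2012543147127009216721519130217547352264937672772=-111170873510848261790.01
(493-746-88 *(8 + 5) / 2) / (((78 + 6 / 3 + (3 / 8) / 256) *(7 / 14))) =-3379200 / 163843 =-20.62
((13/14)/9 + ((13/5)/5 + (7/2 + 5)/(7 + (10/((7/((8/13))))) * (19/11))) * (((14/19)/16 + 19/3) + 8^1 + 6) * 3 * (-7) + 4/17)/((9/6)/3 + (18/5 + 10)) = -46.05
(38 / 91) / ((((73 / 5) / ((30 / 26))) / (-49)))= -19950 / 12337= -1.62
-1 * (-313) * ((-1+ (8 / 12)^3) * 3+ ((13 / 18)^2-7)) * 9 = -871079 / 36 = -24196.64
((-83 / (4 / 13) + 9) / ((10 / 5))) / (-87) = 1043 / 696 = 1.50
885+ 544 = 1429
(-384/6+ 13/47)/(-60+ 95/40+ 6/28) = 33544/30221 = 1.11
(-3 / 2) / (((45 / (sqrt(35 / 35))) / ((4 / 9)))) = -0.01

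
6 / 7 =0.86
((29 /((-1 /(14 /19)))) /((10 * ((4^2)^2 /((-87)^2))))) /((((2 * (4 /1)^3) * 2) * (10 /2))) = -0.05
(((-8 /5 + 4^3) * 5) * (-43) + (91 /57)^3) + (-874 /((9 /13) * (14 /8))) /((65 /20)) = -17674318787 /1296351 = -13633.90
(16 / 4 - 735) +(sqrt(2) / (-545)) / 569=-731 - sqrt(2) / 310105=-731.00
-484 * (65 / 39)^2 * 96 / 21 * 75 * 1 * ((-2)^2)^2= -154880000 / 21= -7375238.10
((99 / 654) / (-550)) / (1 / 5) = -3 / 2180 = -0.00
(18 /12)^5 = 243 /32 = 7.59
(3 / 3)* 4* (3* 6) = 72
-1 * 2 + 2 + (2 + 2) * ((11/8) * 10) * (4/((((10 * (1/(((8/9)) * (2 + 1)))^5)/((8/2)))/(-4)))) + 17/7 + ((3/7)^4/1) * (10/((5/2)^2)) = -138462461551/2917215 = -47463.92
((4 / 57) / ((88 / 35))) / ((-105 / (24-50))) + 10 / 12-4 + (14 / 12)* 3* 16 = 198785 / 3762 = 52.84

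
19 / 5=3.80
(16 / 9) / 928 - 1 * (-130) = 67861 / 522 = 130.00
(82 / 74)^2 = 1.23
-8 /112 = -1 /14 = -0.07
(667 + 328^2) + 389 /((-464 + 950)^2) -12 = 25565619233 /236196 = 108239.00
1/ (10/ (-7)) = -7/ 10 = -0.70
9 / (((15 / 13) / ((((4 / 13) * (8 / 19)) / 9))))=32 / 285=0.11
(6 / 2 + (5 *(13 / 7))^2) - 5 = 4127 / 49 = 84.22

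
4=4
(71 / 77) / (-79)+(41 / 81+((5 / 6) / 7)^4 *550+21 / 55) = 2223618049 / 2253386520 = 0.99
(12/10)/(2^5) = 3/80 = 0.04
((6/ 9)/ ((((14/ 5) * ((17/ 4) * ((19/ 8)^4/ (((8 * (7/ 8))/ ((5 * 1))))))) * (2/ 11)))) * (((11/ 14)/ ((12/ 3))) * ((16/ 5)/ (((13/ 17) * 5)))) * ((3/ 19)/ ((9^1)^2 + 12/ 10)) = 1982464/ 463042893495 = 0.00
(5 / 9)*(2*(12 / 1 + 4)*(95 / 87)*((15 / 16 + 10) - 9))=37.61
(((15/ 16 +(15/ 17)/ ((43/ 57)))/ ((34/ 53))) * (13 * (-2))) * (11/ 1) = -186784455/ 198832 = -939.41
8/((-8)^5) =-1/4096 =-0.00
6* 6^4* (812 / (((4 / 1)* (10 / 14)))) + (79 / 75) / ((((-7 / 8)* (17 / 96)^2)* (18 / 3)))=111767351456 / 50575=2209932.80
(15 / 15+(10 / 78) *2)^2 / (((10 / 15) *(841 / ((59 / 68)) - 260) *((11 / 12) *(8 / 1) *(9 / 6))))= 141659 / 466772592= 0.00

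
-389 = -389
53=53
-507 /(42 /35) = -845 /2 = -422.50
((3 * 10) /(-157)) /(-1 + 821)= -3 /12874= -0.00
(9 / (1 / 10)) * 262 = 23580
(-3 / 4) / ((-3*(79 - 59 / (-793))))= 793 / 250824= 0.00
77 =77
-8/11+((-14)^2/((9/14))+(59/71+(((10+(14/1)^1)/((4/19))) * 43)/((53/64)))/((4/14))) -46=15630875303/745074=20978.96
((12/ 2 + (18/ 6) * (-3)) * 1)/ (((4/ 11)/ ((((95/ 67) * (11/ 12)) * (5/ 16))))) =-57475/ 17152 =-3.35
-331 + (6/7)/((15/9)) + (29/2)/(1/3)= -20089/70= -286.99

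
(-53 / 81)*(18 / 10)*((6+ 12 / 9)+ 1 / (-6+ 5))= -1007 / 135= -7.46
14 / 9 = 1.56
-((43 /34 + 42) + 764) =-27447 /34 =-807.26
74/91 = 0.81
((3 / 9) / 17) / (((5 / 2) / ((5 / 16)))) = 1 / 408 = 0.00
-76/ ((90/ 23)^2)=-10051/ 2025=-4.96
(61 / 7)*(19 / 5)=1159 / 35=33.11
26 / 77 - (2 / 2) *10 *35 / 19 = -26456 / 1463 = -18.08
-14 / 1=-14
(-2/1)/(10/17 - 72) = 0.03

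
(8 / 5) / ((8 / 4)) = 4 / 5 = 0.80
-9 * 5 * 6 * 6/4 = -405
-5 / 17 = -0.29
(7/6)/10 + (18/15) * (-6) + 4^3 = 683/12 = 56.92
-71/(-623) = 71/623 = 0.11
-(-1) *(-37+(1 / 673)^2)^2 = 280843032090384 / 205144679041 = 1369.00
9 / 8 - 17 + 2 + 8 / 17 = -1823 / 136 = -13.40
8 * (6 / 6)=8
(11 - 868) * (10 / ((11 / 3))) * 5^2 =-58431.82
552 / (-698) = -276 / 349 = -0.79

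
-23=-23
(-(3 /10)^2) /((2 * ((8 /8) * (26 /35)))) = -63 /1040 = -0.06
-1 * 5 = -5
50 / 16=25 / 8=3.12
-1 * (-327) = 327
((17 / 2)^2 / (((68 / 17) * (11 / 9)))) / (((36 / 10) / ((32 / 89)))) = 1445 / 979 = 1.48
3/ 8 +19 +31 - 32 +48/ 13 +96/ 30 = 13139/ 520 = 25.27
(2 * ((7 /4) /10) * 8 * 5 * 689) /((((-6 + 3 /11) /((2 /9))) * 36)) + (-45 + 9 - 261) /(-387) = -301840 /31347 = -9.63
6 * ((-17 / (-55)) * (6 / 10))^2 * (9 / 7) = 140454 / 529375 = 0.27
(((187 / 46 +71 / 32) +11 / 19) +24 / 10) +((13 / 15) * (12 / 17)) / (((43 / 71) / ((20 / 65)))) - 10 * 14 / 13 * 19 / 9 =-78705328391 / 5980047840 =-13.16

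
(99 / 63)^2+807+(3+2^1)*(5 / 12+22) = 541873 / 588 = 921.55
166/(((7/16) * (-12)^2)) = 166/63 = 2.63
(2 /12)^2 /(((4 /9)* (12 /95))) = 0.49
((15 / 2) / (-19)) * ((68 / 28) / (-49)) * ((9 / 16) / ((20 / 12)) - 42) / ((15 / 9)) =-509949 / 1042720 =-0.49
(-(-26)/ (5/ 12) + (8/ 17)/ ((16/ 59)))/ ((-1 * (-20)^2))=-10903/ 68000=-0.16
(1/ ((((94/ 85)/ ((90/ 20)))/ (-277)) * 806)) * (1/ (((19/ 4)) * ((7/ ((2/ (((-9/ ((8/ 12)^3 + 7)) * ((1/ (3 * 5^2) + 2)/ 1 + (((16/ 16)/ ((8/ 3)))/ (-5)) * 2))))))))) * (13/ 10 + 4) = 2458333450/ 12673858743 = 0.19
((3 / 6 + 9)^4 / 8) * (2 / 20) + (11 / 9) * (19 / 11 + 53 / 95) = 104.61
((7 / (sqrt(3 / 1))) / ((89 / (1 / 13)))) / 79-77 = -77.00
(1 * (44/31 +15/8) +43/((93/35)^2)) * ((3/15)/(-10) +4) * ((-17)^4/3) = 10792521563897/10378800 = 1039862.18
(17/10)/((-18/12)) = -1.13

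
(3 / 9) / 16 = 1 / 48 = 0.02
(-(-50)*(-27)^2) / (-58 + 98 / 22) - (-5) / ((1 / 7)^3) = 609185 / 589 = 1034.27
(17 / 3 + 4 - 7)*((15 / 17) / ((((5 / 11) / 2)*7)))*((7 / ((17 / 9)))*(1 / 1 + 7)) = 12672 / 289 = 43.85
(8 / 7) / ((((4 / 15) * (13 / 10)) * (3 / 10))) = 10.99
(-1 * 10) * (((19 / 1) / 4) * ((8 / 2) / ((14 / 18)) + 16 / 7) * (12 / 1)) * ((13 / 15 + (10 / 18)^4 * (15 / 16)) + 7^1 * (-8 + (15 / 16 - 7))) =2106337948 / 5103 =412764.64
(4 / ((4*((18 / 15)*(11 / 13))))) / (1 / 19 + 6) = 247 / 1518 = 0.16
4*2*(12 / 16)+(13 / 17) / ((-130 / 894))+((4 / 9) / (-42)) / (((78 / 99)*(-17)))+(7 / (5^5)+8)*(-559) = -194596123199 / 43509375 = -4472.51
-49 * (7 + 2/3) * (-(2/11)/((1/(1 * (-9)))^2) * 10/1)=608580/11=55325.45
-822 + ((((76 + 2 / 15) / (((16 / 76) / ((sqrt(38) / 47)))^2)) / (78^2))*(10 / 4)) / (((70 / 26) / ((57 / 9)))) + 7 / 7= -2138799909749 / 2605206240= -820.97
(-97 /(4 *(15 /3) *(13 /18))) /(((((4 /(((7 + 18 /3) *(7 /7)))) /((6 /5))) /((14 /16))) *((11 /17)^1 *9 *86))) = -34629 /756800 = -0.05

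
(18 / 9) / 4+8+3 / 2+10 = 20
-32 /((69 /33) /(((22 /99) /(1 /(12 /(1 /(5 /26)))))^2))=-140800 /34983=-4.02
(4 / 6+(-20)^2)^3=1736654408 / 27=64320533.63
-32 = -32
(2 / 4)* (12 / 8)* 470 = 705 / 2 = 352.50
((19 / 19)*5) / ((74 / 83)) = 5.61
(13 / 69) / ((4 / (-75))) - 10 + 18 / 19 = -21999 / 1748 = -12.59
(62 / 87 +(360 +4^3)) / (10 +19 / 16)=591200 / 15573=37.96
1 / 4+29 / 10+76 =79.15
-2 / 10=-1 / 5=-0.20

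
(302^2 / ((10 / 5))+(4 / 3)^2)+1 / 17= 6977387 / 153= 45603.84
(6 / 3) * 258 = 516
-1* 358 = -358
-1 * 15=-15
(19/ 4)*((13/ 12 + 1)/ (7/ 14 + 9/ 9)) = 475/ 72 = 6.60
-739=-739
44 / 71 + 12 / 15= 504 / 355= 1.42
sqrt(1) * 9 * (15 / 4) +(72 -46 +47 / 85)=20503 / 340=60.30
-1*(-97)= 97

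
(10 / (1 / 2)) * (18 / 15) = 24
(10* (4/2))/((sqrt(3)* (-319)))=-20* sqrt(3)/957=-0.04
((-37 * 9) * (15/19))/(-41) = 4995/779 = 6.41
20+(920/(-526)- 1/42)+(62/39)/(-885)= 2316153901/127084230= 18.23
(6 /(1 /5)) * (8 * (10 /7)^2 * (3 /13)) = 113.03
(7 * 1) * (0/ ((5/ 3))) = 0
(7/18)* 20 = 7.78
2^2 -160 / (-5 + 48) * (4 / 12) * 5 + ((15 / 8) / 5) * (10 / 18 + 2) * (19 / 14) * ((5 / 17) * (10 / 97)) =-8585307 / 3970792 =-2.16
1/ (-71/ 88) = -88/ 71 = -1.24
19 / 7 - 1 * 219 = -1514 / 7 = -216.29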